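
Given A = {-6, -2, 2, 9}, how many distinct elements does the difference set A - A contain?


A - A = {a - a' : a, a' ∈ A}; |A| = 4.
Bounds: 2|A|-1 ≤ |A - A| ≤ |A|² - |A| + 1, i.e. 7 ≤ |A - A| ≤ 13.
Note: 0 ∈ A - A always (from a - a). The set is symmetric: if d ∈ A - A then -d ∈ A - A.
Enumerate nonzero differences d = a - a' with a > a' (then include -d):
Positive differences: {4, 7, 8, 11, 15}
Full difference set: {0} ∪ (positive diffs) ∪ (negative diffs).
|A - A| = 1 + 2·5 = 11 (matches direct enumeration: 11).

|A - A| = 11


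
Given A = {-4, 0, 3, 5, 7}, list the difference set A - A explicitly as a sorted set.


A - A = {a - a' : a, a' ∈ A}.
Compute a - a' for each ordered pair (a, a'):
a = -4: -4--4=0, -4-0=-4, -4-3=-7, -4-5=-9, -4-7=-11
a = 0: 0--4=4, 0-0=0, 0-3=-3, 0-5=-5, 0-7=-7
a = 3: 3--4=7, 3-0=3, 3-3=0, 3-5=-2, 3-7=-4
a = 5: 5--4=9, 5-0=5, 5-3=2, 5-5=0, 5-7=-2
a = 7: 7--4=11, 7-0=7, 7-3=4, 7-5=2, 7-7=0
Collecting distinct values (and noting 0 appears from a-a):
A - A = {-11, -9, -7, -5, -4, -3, -2, 0, 2, 3, 4, 5, 7, 9, 11}
|A - A| = 15

A - A = {-11, -9, -7, -5, -4, -3, -2, 0, 2, 3, 4, 5, 7, 9, 11}


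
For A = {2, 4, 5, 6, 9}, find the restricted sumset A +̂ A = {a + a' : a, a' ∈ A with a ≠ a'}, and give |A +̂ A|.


Restricted sumset: A +̂ A = {a + a' : a ∈ A, a' ∈ A, a ≠ a'}.
Equivalently, take A + A and drop any sum 2a that is achievable ONLY as a + a for a ∈ A (i.e. sums representable only with equal summands).
Enumerate pairs (a, a') with a < a' (symmetric, so each unordered pair gives one sum; this covers all a ≠ a'):
  2 + 4 = 6
  2 + 5 = 7
  2 + 6 = 8
  2 + 9 = 11
  4 + 5 = 9
  4 + 6 = 10
  4 + 9 = 13
  5 + 6 = 11
  5 + 9 = 14
  6 + 9 = 15
Collected distinct sums: {6, 7, 8, 9, 10, 11, 13, 14, 15}
|A +̂ A| = 9
(Reference bound: |A +̂ A| ≥ 2|A| - 3 for |A| ≥ 2, with |A| = 5 giving ≥ 7.)

|A +̂ A| = 9


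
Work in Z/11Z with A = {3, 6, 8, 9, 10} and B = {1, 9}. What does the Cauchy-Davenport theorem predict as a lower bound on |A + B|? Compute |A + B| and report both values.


Cauchy-Davenport: |A + B| ≥ min(p, |A| + |B| - 1) for A, B nonempty in Z/pZ.
|A| = 5, |B| = 2, p = 11.
CD lower bound = min(11, 5 + 2 - 1) = min(11, 6) = 6.
Compute A + B mod 11 directly:
a = 3: 3+1=4, 3+9=1
a = 6: 6+1=7, 6+9=4
a = 8: 8+1=9, 8+9=6
a = 9: 9+1=10, 9+9=7
a = 10: 10+1=0, 10+9=8
A + B = {0, 1, 4, 6, 7, 8, 9, 10}, so |A + B| = 8.
Verify: 8 ≥ 6? Yes ✓.

CD lower bound = 6, actual |A + B| = 8.


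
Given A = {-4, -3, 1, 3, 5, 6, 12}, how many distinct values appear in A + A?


A + A = {a + a' : a, a' ∈ A}; |A| = 7.
General bounds: 2|A| - 1 ≤ |A + A| ≤ |A|(|A|+1)/2, i.e. 13 ≤ |A + A| ≤ 28.
Lower bound 2|A|-1 is attained iff A is an arithmetic progression.
Enumerate sums a + a' for a ≤ a' (symmetric, so this suffices):
a = -4: -4+-4=-8, -4+-3=-7, -4+1=-3, -4+3=-1, -4+5=1, -4+6=2, -4+12=8
a = -3: -3+-3=-6, -3+1=-2, -3+3=0, -3+5=2, -3+6=3, -3+12=9
a = 1: 1+1=2, 1+3=4, 1+5=6, 1+6=7, 1+12=13
a = 3: 3+3=6, 3+5=8, 3+6=9, 3+12=15
a = 5: 5+5=10, 5+6=11, 5+12=17
a = 6: 6+6=12, 6+12=18
a = 12: 12+12=24
Distinct sums: {-8, -7, -6, -3, -2, -1, 0, 1, 2, 3, 4, 6, 7, 8, 9, 10, 11, 12, 13, 15, 17, 18, 24}
|A + A| = 23

|A + A| = 23


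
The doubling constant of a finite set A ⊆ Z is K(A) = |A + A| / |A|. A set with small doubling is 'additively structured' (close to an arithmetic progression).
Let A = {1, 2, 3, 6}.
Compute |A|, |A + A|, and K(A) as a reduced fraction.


|A| = 4.
Compute A + A by enumerating all 16 pairs.
A + A = {2, 3, 4, 5, 6, 7, 8, 9, 12}, so |A + A| = 9.
K = |A + A| / |A| = 9/4 (already in lowest terms) ≈ 2.2500.
Reference: AP of size 4 gives K = 7/4 ≈ 1.7500; a fully generic set of size 4 gives K ≈ 2.5000.

|A| = 4, |A + A| = 9, K = 9/4.


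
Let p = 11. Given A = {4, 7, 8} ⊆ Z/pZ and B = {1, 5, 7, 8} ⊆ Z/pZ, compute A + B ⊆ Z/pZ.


Work in Z/11Z: reduce every sum a + b modulo 11.
Enumerate all 12 pairs:
a = 4: 4+1=5, 4+5=9, 4+7=0, 4+8=1
a = 7: 7+1=8, 7+5=1, 7+7=3, 7+8=4
a = 8: 8+1=9, 8+5=2, 8+7=4, 8+8=5
Distinct residues collected: {0, 1, 2, 3, 4, 5, 8, 9}
|A + B| = 8 (out of 11 total residues).

A + B = {0, 1, 2, 3, 4, 5, 8, 9}


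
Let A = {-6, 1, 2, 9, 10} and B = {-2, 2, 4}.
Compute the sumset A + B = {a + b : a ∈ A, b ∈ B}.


A + B = {a + b : a ∈ A, b ∈ B}.
Enumerate all |A|·|B| = 5·3 = 15 pairs (a, b) and collect distinct sums.
a = -6: -6+-2=-8, -6+2=-4, -6+4=-2
a = 1: 1+-2=-1, 1+2=3, 1+4=5
a = 2: 2+-2=0, 2+2=4, 2+4=6
a = 9: 9+-2=7, 9+2=11, 9+4=13
a = 10: 10+-2=8, 10+2=12, 10+4=14
Collecting distinct sums: A + B = {-8, -4, -2, -1, 0, 3, 4, 5, 6, 7, 8, 11, 12, 13, 14}
|A + B| = 15

A + B = {-8, -4, -2, -1, 0, 3, 4, 5, 6, 7, 8, 11, 12, 13, 14}


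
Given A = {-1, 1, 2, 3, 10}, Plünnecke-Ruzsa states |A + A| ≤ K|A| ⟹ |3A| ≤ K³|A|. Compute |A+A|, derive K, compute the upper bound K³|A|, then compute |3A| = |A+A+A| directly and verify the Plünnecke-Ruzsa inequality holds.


|A| = 5.
Step 1: Compute A + A by enumerating all 25 pairs.
A + A = {-2, 0, 1, 2, 3, 4, 5, 6, 9, 11, 12, 13, 20}, so |A + A| = 13.
Step 2: Doubling constant K = |A + A|/|A| = 13/5 = 13/5 ≈ 2.6000.
Step 3: Plünnecke-Ruzsa gives |3A| ≤ K³·|A| = (2.6000)³ · 5 ≈ 87.8800.
Step 4: Compute 3A = A + A + A directly by enumerating all triples (a,b,c) ∈ A³; |3A| = 24.
Step 5: Check 24 ≤ 87.8800? Yes ✓.

K = 13/5, Plünnecke-Ruzsa bound K³|A| ≈ 87.8800, |3A| = 24, inequality holds.


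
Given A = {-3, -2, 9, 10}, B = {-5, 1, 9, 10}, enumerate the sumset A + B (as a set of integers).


A + B = {a + b : a ∈ A, b ∈ B}.
Enumerate all |A|·|B| = 4·4 = 16 pairs (a, b) and collect distinct sums.
a = -3: -3+-5=-8, -3+1=-2, -3+9=6, -3+10=7
a = -2: -2+-5=-7, -2+1=-1, -2+9=7, -2+10=8
a = 9: 9+-5=4, 9+1=10, 9+9=18, 9+10=19
a = 10: 10+-5=5, 10+1=11, 10+9=19, 10+10=20
Collecting distinct sums: A + B = {-8, -7, -2, -1, 4, 5, 6, 7, 8, 10, 11, 18, 19, 20}
|A + B| = 14

A + B = {-8, -7, -2, -1, 4, 5, 6, 7, 8, 10, 11, 18, 19, 20}


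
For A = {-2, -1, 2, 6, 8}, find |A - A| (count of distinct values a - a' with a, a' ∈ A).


A - A = {a - a' : a, a' ∈ A}; |A| = 5.
Bounds: 2|A|-1 ≤ |A - A| ≤ |A|² - |A| + 1, i.e. 9 ≤ |A - A| ≤ 21.
Note: 0 ∈ A - A always (from a - a). The set is symmetric: if d ∈ A - A then -d ∈ A - A.
Enumerate nonzero differences d = a - a' with a > a' (then include -d):
Positive differences: {1, 2, 3, 4, 6, 7, 8, 9, 10}
Full difference set: {0} ∪ (positive diffs) ∪ (negative diffs).
|A - A| = 1 + 2·9 = 19 (matches direct enumeration: 19).

|A - A| = 19


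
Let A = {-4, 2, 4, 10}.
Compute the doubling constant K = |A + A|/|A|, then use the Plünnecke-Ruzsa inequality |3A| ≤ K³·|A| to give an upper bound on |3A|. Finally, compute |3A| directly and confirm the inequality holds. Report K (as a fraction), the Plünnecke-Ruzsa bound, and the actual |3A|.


|A| = 4.
Step 1: Compute A + A by enumerating all 16 pairs.
A + A = {-8, -2, 0, 4, 6, 8, 12, 14, 20}, so |A + A| = 9.
Step 2: Doubling constant K = |A + A|/|A| = 9/4 = 9/4 ≈ 2.2500.
Step 3: Plünnecke-Ruzsa gives |3A| ≤ K³·|A| = (2.2500)³ · 4 ≈ 45.5625.
Step 4: Compute 3A = A + A + A directly by enumerating all triples (a,b,c) ∈ A³; |3A| = 16.
Step 5: Check 16 ≤ 45.5625? Yes ✓.

K = 9/4, Plünnecke-Ruzsa bound K³|A| ≈ 45.5625, |3A| = 16, inequality holds.


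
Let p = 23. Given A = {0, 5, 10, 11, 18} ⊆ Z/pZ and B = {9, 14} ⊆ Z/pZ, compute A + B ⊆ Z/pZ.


Work in Z/23Z: reduce every sum a + b modulo 23.
Enumerate all 10 pairs:
a = 0: 0+9=9, 0+14=14
a = 5: 5+9=14, 5+14=19
a = 10: 10+9=19, 10+14=1
a = 11: 11+9=20, 11+14=2
a = 18: 18+9=4, 18+14=9
Distinct residues collected: {1, 2, 4, 9, 14, 19, 20}
|A + B| = 7 (out of 23 total residues).

A + B = {1, 2, 4, 9, 14, 19, 20}


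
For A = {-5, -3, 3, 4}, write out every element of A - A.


A - A = {a - a' : a, a' ∈ A}.
Compute a - a' for each ordered pair (a, a'):
a = -5: -5--5=0, -5--3=-2, -5-3=-8, -5-4=-9
a = -3: -3--5=2, -3--3=0, -3-3=-6, -3-4=-7
a = 3: 3--5=8, 3--3=6, 3-3=0, 3-4=-1
a = 4: 4--5=9, 4--3=7, 4-3=1, 4-4=0
Collecting distinct values (and noting 0 appears from a-a):
A - A = {-9, -8, -7, -6, -2, -1, 0, 1, 2, 6, 7, 8, 9}
|A - A| = 13

A - A = {-9, -8, -7, -6, -2, -1, 0, 1, 2, 6, 7, 8, 9}


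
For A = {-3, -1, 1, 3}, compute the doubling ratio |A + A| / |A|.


|A| = 4.
Compute A + A by enumerating all 16 pairs.
A + A = {-6, -4, -2, 0, 2, 4, 6}, so |A + A| = 7.
K = |A + A| / |A| = 7/4 (already in lowest terms) ≈ 1.7500.
Reference: AP of size 4 gives K = 7/4 ≈ 1.7500; a fully generic set of size 4 gives K ≈ 2.5000.

|A| = 4, |A + A| = 7, K = 7/4.


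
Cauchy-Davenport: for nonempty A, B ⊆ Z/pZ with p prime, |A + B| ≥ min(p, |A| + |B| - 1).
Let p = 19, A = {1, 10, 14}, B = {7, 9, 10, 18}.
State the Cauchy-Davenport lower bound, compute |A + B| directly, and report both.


Cauchy-Davenport: |A + B| ≥ min(p, |A| + |B| - 1) for A, B nonempty in Z/pZ.
|A| = 3, |B| = 4, p = 19.
CD lower bound = min(19, 3 + 4 - 1) = min(19, 6) = 6.
Compute A + B mod 19 directly:
a = 1: 1+7=8, 1+9=10, 1+10=11, 1+18=0
a = 10: 10+7=17, 10+9=0, 10+10=1, 10+18=9
a = 14: 14+7=2, 14+9=4, 14+10=5, 14+18=13
A + B = {0, 1, 2, 4, 5, 8, 9, 10, 11, 13, 17}, so |A + B| = 11.
Verify: 11 ≥ 6? Yes ✓.

CD lower bound = 6, actual |A + B| = 11.


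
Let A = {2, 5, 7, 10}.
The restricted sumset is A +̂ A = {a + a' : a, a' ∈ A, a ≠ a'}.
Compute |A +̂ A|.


Restricted sumset: A +̂ A = {a + a' : a ∈ A, a' ∈ A, a ≠ a'}.
Equivalently, take A + A and drop any sum 2a that is achievable ONLY as a + a for a ∈ A (i.e. sums representable only with equal summands).
Enumerate pairs (a, a') with a < a' (symmetric, so each unordered pair gives one sum; this covers all a ≠ a'):
  2 + 5 = 7
  2 + 7 = 9
  2 + 10 = 12
  5 + 7 = 12
  5 + 10 = 15
  7 + 10 = 17
Collected distinct sums: {7, 9, 12, 15, 17}
|A +̂ A| = 5
(Reference bound: |A +̂ A| ≥ 2|A| - 3 for |A| ≥ 2, with |A| = 4 giving ≥ 5.)

|A +̂ A| = 5


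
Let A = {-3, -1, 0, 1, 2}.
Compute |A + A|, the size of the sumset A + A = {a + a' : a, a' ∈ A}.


A + A = {a + a' : a, a' ∈ A}; |A| = 5.
General bounds: 2|A| - 1 ≤ |A + A| ≤ |A|(|A|+1)/2, i.e. 9 ≤ |A + A| ≤ 15.
Lower bound 2|A|-1 is attained iff A is an arithmetic progression.
Enumerate sums a + a' for a ≤ a' (symmetric, so this suffices):
a = -3: -3+-3=-6, -3+-1=-4, -3+0=-3, -3+1=-2, -3+2=-1
a = -1: -1+-1=-2, -1+0=-1, -1+1=0, -1+2=1
a = 0: 0+0=0, 0+1=1, 0+2=2
a = 1: 1+1=2, 1+2=3
a = 2: 2+2=4
Distinct sums: {-6, -4, -3, -2, -1, 0, 1, 2, 3, 4}
|A + A| = 10

|A + A| = 10


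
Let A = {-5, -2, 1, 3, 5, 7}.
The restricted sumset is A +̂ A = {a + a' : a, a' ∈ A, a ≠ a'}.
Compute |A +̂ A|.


Restricted sumset: A +̂ A = {a + a' : a ∈ A, a' ∈ A, a ≠ a'}.
Equivalently, take A + A and drop any sum 2a that is achievable ONLY as a + a for a ∈ A (i.e. sums representable only with equal summands).
Enumerate pairs (a, a') with a < a' (symmetric, so each unordered pair gives one sum; this covers all a ≠ a'):
  -5 + -2 = -7
  -5 + 1 = -4
  -5 + 3 = -2
  -5 + 5 = 0
  -5 + 7 = 2
  -2 + 1 = -1
  -2 + 3 = 1
  -2 + 5 = 3
  -2 + 7 = 5
  1 + 3 = 4
  1 + 5 = 6
  1 + 7 = 8
  3 + 5 = 8
  3 + 7 = 10
  5 + 7 = 12
Collected distinct sums: {-7, -4, -2, -1, 0, 1, 2, 3, 4, 5, 6, 8, 10, 12}
|A +̂ A| = 14
(Reference bound: |A +̂ A| ≥ 2|A| - 3 for |A| ≥ 2, with |A| = 6 giving ≥ 9.)

|A +̂ A| = 14


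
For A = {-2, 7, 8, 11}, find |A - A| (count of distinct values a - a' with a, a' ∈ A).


A - A = {a - a' : a, a' ∈ A}; |A| = 4.
Bounds: 2|A|-1 ≤ |A - A| ≤ |A|² - |A| + 1, i.e. 7 ≤ |A - A| ≤ 13.
Note: 0 ∈ A - A always (from a - a). The set is symmetric: if d ∈ A - A then -d ∈ A - A.
Enumerate nonzero differences d = a - a' with a > a' (then include -d):
Positive differences: {1, 3, 4, 9, 10, 13}
Full difference set: {0} ∪ (positive diffs) ∪ (negative diffs).
|A - A| = 1 + 2·6 = 13 (matches direct enumeration: 13).

|A - A| = 13


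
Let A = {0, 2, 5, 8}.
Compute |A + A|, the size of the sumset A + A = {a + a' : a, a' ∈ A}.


A + A = {a + a' : a, a' ∈ A}; |A| = 4.
General bounds: 2|A| - 1 ≤ |A + A| ≤ |A|(|A|+1)/2, i.e. 7 ≤ |A + A| ≤ 10.
Lower bound 2|A|-1 is attained iff A is an arithmetic progression.
Enumerate sums a + a' for a ≤ a' (symmetric, so this suffices):
a = 0: 0+0=0, 0+2=2, 0+5=5, 0+8=8
a = 2: 2+2=4, 2+5=7, 2+8=10
a = 5: 5+5=10, 5+8=13
a = 8: 8+8=16
Distinct sums: {0, 2, 4, 5, 7, 8, 10, 13, 16}
|A + A| = 9

|A + A| = 9


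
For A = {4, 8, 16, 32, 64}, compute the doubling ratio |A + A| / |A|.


|A| = 5.
Compute A + A by enumerating all 25 pairs.
A + A = {8, 12, 16, 20, 24, 32, 36, 40, 48, 64, 68, 72, 80, 96, 128}, so |A + A| = 15.
K = |A + A| / |A| = 15/5 = 3/1 ≈ 3.0000.
Reference: AP of size 5 gives K = 9/5 ≈ 1.8000; a fully generic set of size 5 gives K ≈ 3.0000.

|A| = 5, |A + A| = 15, K = 15/5 = 3/1.


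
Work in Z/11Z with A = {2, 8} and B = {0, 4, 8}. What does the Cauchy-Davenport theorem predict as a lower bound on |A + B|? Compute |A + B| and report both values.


Cauchy-Davenport: |A + B| ≥ min(p, |A| + |B| - 1) for A, B nonempty in Z/pZ.
|A| = 2, |B| = 3, p = 11.
CD lower bound = min(11, 2 + 3 - 1) = min(11, 4) = 4.
Compute A + B mod 11 directly:
a = 2: 2+0=2, 2+4=6, 2+8=10
a = 8: 8+0=8, 8+4=1, 8+8=5
A + B = {1, 2, 5, 6, 8, 10}, so |A + B| = 6.
Verify: 6 ≥ 4? Yes ✓.

CD lower bound = 4, actual |A + B| = 6.


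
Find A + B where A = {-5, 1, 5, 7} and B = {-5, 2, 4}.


A + B = {a + b : a ∈ A, b ∈ B}.
Enumerate all |A|·|B| = 4·3 = 12 pairs (a, b) and collect distinct sums.
a = -5: -5+-5=-10, -5+2=-3, -5+4=-1
a = 1: 1+-5=-4, 1+2=3, 1+4=5
a = 5: 5+-5=0, 5+2=7, 5+4=9
a = 7: 7+-5=2, 7+2=9, 7+4=11
Collecting distinct sums: A + B = {-10, -4, -3, -1, 0, 2, 3, 5, 7, 9, 11}
|A + B| = 11

A + B = {-10, -4, -3, -1, 0, 2, 3, 5, 7, 9, 11}


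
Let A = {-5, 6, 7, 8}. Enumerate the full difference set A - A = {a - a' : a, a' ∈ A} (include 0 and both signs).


A - A = {a - a' : a, a' ∈ A}.
Compute a - a' for each ordered pair (a, a'):
a = -5: -5--5=0, -5-6=-11, -5-7=-12, -5-8=-13
a = 6: 6--5=11, 6-6=0, 6-7=-1, 6-8=-2
a = 7: 7--5=12, 7-6=1, 7-7=0, 7-8=-1
a = 8: 8--5=13, 8-6=2, 8-7=1, 8-8=0
Collecting distinct values (and noting 0 appears from a-a):
A - A = {-13, -12, -11, -2, -1, 0, 1, 2, 11, 12, 13}
|A - A| = 11

A - A = {-13, -12, -11, -2, -1, 0, 1, 2, 11, 12, 13}


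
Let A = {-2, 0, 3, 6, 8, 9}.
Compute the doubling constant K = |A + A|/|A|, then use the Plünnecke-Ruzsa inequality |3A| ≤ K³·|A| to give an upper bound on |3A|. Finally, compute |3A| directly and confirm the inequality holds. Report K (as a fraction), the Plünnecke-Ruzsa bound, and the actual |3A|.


|A| = 6.
Step 1: Compute A + A by enumerating all 36 pairs.
A + A = {-4, -2, 0, 1, 3, 4, 6, 7, 8, 9, 11, 12, 14, 15, 16, 17, 18}, so |A + A| = 17.
Step 2: Doubling constant K = |A + A|/|A| = 17/6 = 17/6 ≈ 2.8333.
Step 3: Plünnecke-Ruzsa gives |3A| ≤ K³·|A| = (2.8333)³ · 6 ≈ 136.4722.
Step 4: Compute 3A = A + A + A directly by enumerating all triples (a,b,c) ∈ A³; |3A| = 32.
Step 5: Check 32 ≤ 136.4722? Yes ✓.

K = 17/6, Plünnecke-Ruzsa bound K³|A| ≈ 136.4722, |3A| = 32, inequality holds.


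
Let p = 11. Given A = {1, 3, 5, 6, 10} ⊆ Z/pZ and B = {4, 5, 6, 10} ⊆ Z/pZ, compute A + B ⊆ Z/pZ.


Work in Z/11Z: reduce every sum a + b modulo 11.
Enumerate all 20 pairs:
a = 1: 1+4=5, 1+5=6, 1+6=7, 1+10=0
a = 3: 3+4=7, 3+5=8, 3+6=9, 3+10=2
a = 5: 5+4=9, 5+5=10, 5+6=0, 5+10=4
a = 6: 6+4=10, 6+5=0, 6+6=1, 6+10=5
a = 10: 10+4=3, 10+5=4, 10+6=5, 10+10=9
Distinct residues collected: {0, 1, 2, 3, 4, 5, 6, 7, 8, 9, 10}
|A + B| = 11 (out of 11 total residues).

A + B = {0, 1, 2, 3, 4, 5, 6, 7, 8, 9, 10}


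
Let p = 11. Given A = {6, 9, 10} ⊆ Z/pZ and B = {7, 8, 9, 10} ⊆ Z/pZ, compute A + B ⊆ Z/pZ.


Work in Z/11Z: reduce every sum a + b modulo 11.
Enumerate all 12 pairs:
a = 6: 6+7=2, 6+8=3, 6+9=4, 6+10=5
a = 9: 9+7=5, 9+8=6, 9+9=7, 9+10=8
a = 10: 10+7=6, 10+8=7, 10+9=8, 10+10=9
Distinct residues collected: {2, 3, 4, 5, 6, 7, 8, 9}
|A + B| = 8 (out of 11 total residues).

A + B = {2, 3, 4, 5, 6, 7, 8, 9}


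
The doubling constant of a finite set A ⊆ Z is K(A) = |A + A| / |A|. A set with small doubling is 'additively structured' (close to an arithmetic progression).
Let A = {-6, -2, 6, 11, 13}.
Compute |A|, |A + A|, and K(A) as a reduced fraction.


|A| = 5.
Compute A + A by enumerating all 25 pairs.
A + A = {-12, -8, -4, 0, 4, 5, 7, 9, 11, 12, 17, 19, 22, 24, 26}, so |A + A| = 15.
K = |A + A| / |A| = 15/5 = 3/1 ≈ 3.0000.
Reference: AP of size 5 gives K = 9/5 ≈ 1.8000; a fully generic set of size 5 gives K ≈ 3.0000.

|A| = 5, |A + A| = 15, K = 15/5 = 3/1.


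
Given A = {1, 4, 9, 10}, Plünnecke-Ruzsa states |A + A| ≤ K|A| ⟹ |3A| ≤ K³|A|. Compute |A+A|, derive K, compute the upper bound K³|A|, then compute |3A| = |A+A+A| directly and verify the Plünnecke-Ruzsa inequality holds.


|A| = 4.
Step 1: Compute A + A by enumerating all 16 pairs.
A + A = {2, 5, 8, 10, 11, 13, 14, 18, 19, 20}, so |A + A| = 10.
Step 2: Doubling constant K = |A + A|/|A| = 10/4 = 10/4 ≈ 2.5000.
Step 3: Plünnecke-Ruzsa gives |3A| ≤ K³·|A| = (2.5000)³ · 4 ≈ 62.5000.
Step 4: Compute 3A = A + A + A directly by enumerating all triples (a,b,c) ∈ A³; |3A| = 19.
Step 5: Check 19 ≤ 62.5000? Yes ✓.

K = 10/4, Plünnecke-Ruzsa bound K³|A| ≈ 62.5000, |3A| = 19, inequality holds.


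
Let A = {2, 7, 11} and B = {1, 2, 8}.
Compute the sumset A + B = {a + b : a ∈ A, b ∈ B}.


A + B = {a + b : a ∈ A, b ∈ B}.
Enumerate all |A|·|B| = 3·3 = 9 pairs (a, b) and collect distinct sums.
a = 2: 2+1=3, 2+2=4, 2+8=10
a = 7: 7+1=8, 7+2=9, 7+8=15
a = 11: 11+1=12, 11+2=13, 11+8=19
Collecting distinct sums: A + B = {3, 4, 8, 9, 10, 12, 13, 15, 19}
|A + B| = 9

A + B = {3, 4, 8, 9, 10, 12, 13, 15, 19}


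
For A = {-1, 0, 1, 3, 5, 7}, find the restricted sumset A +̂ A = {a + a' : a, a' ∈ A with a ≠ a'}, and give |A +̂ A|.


Restricted sumset: A +̂ A = {a + a' : a ∈ A, a' ∈ A, a ≠ a'}.
Equivalently, take A + A and drop any sum 2a that is achievable ONLY as a + a for a ∈ A (i.e. sums representable only with equal summands).
Enumerate pairs (a, a') with a < a' (symmetric, so each unordered pair gives one sum; this covers all a ≠ a'):
  -1 + 0 = -1
  -1 + 1 = 0
  -1 + 3 = 2
  -1 + 5 = 4
  -1 + 7 = 6
  0 + 1 = 1
  0 + 3 = 3
  0 + 5 = 5
  0 + 7 = 7
  1 + 3 = 4
  1 + 5 = 6
  1 + 7 = 8
  3 + 5 = 8
  3 + 7 = 10
  5 + 7 = 12
Collected distinct sums: {-1, 0, 1, 2, 3, 4, 5, 6, 7, 8, 10, 12}
|A +̂ A| = 12
(Reference bound: |A +̂ A| ≥ 2|A| - 3 for |A| ≥ 2, with |A| = 6 giving ≥ 9.)

|A +̂ A| = 12


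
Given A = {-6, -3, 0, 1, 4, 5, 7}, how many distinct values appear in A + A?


A + A = {a + a' : a, a' ∈ A}; |A| = 7.
General bounds: 2|A| - 1 ≤ |A + A| ≤ |A|(|A|+1)/2, i.e. 13 ≤ |A + A| ≤ 28.
Lower bound 2|A|-1 is attained iff A is an arithmetic progression.
Enumerate sums a + a' for a ≤ a' (symmetric, so this suffices):
a = -6: -6+-6=-12, -6+-3=-9, -6+0=-6, -6+1=-5, -6+4=-2, -6+5=-1, -6+7=1
a = -3: -3+-3=-6, -3+0=-3, -3+1=-2, -3+4=1, -3+5=2, -3+7=4
a = 0: 0+0=0, 0+1=1, 0+4=4, 0+5=5, 0+7=7
a = 1: 1+1=2, 1+4=5, 1+5=6, 1+7=8
a = 4: 4+4=8, 4+5=9, 4+7=11
a = 5: 5+5=10, 5+7=12
a = 7: 7+7=14
Distinct sums: {-12, -9, -6, -5, -3, -2, -1, 0, 1, 2, 4, 5, 6, 7, 8, 9, 10, 11, 12, 14}
|A + A| = 20

|A + A| = 20


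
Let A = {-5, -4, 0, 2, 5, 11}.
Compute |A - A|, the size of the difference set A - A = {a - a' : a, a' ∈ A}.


A - A = {a - a' : a, a' ∈ A}; |A| = 6.
Bounds: 2|A|-1 ≤ |A - A| ≤ |A|² - |A| + 1, i.e. 11 ≤ |A - A| ≤ 31.
Note: 0 ∈ A - A always (from a - a). The set is symmetric: if d ∈ A - A then -d ∈ A - A.
Enumerate nonzero differences d = a - a' with a > a' (then include -d):
Positive differences: {1, 2, 3, 4, 5, 6, 7, 9, 10, 11, 15, 16}
Full difference set: {0} ∪ (positive diffs) ∪ (negative diffs).
|A - A| = 1 + 2·12 = 25 (matches direct enumeration: 25).

|A - A| = 25


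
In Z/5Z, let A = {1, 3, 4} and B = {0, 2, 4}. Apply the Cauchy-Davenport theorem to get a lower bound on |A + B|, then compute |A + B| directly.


Cauchy-Davenport: |A + B| ≥ min(p, |A| + |B| - 1) for A, B nonempty in Z/pZ.
|A| = 3, |B| = 3, p = 5.
CD lower bound = min(5, 3 + 3 - 1) = min(5, 5) = 5.
Compute A + B mod 5 directly:
a = 1: 1+0=1, 1+2=3, 1+4=0
a = 3: 3+0=3, 3+2=0, 3+4=2
a = 4: 4+0=4, 4+2=1, 4+4=3
A + B = {0, 1, 2, 3, 4}, so |A + B| = 5.
Verify: 5 ≥ 5? Yes ✓.

CD lower bound = 5, actual |A + B| = 5.


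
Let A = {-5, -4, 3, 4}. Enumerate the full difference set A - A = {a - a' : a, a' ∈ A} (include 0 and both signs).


A - A = {a - a' : a, a' ∈ A}.
Compute a - a' for each ordered pair (a, a'):
a = -5: -5--5=0, -5--4=-1, -5-3=-8, -5-4=-9
a = -4: -4--5=1, -4--4=0, -4-3=-7, -4-4=-8
a = 3: 3--5=8, 3--4=7, 3-3=0, 3-4=-1
a = 4: 4--5=9, 4--4=8, 4-3=1, 4-4=0
Collecting distinct values (and noting 0 appears from a-a):
A - A = {-9, -8, -7, -1, 0, 1, 7, 8, 9}
|A - A| = 9

A - A = {-9, -8, -7, -1, 0, 1, 7, 8, 9}


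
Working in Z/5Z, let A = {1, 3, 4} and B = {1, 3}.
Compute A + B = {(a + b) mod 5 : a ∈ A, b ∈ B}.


Work in Z/5Z: reduce every sum a + b modulo 5.
Enumerate all 6 pairs:
a = 1: 1+1=2, 1+3=4
a = 3: 3+1=4, 3+3=1
a = 4: 4+1=0, 4+3=2
Distinct residues collected: {0, 1, 2, 4}
|A + B| = 4 (out of 5 total residues).

A + B = {0, 1, 2, 4}


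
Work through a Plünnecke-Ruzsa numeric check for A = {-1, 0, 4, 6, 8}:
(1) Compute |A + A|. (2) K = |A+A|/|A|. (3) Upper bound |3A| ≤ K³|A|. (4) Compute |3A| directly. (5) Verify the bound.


|A| = 5.
Step 1: Compute A + A by enumerating all 25 pairs.
A + A = {-2, -1, 0, 3, 4, 5, 6, 7, 8, 10, 12, 14, 16}, so |A + A| = 13.
Step 2: Doubling constant K = |A + A|/|A| = 13/5 = 13/5 ≈ 2.6000.
Step 3: Plünnecke-Ruzsa gives |3A| ≤ K³·|A| = (2.6000)³ · 5 ≈ 87.8800.
Step 4: Compute 3A = A + A + A directly by enumerating all triples (a,b,c) ∈ A³; |3A| = 23.
Step 5: Check 23 ≤ 87.8800? Yes ✓.

K = 13/5, Plünnecke-Ruzsa bound K³|A| ≈ 87.8800, |3A| = 23, inequality holds.


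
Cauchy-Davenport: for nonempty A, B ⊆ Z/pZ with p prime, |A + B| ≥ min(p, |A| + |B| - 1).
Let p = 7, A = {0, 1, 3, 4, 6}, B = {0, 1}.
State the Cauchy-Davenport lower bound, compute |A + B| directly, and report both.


Cauchy-Davenport: |A + B| ≥ min(p, |A| + |B| - 1) for A, B nonempty in Z/pZ.
|A| = 5, |B| = 2, p = 7.
CD lower bound = min(7, 5 + 2 - 1) = min(7, 6) = 6.
Compute A + B mod 7 directly:
a = 0: 0+0=0, 0+1=1
a = 1: 1+0=1, 1+1=2
a = 3: 3+0=3, 3+1=4
a = 4: 4+0=4, 4+1=5
a = 6: 6+0=6, 6+1=0
A + B = {0, 1, 2, 3, 4, 5, 6}, so |A + B| = 7.
Verify: 7 ≥ 6? Yes ✓.

CD lower bound = 6, actual |A + B| = 7.


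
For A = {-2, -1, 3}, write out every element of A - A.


A - A = {a - a' : a, a' ∈ A}.
Compute a - a' for each ordered pair (a, a'):
a = -2: -2--2=0, -2--1=-1, -2-3=-5
a = -1: -1--2=1, -1--1=0, -1-3=-4
a = 3: 3--2=5, 3--1=4, 3-3=0
Collecting distinct values (and noting 0 appears from a-a):
A - A = {-5, -4, -1, 0, 1, 4, 5}
|A - A| = 7

A - A = {-5, -4, -1, 0, 1, 4, 5}


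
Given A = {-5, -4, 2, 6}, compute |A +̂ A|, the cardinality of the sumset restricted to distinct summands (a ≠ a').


Restricted sumset: A +̂ A = {a + a' : a ∈ A, a' ∈ A, a ≠ a'}.
Equivalently, take A + A and drop any sum 2a that is achievable ONLY as a + a for a ∈ A (i.e. sums representable only with equal summands).
Enumerate pairs (a, a') with a < a' (symmetric, so each unordered pair gives one sum; this covers all a ≠ a'):
  -5 + -4 = -9
  -5 + 2 = -3
  -5 + 6 = 1
  -4 + 2 = -2
  -4 + 6 = 2
  2 + 6 = 8
Collected distinct sums: {-9, -3, -2, 1, 2, 8}
|A +̂ A| = 6
(Reference bound: |A +̂ A| ≥ 2|A| - 3 for |A| ≥ 2, with |A| = 4 giving ≥ 5.)

|A +̂ A| = 6


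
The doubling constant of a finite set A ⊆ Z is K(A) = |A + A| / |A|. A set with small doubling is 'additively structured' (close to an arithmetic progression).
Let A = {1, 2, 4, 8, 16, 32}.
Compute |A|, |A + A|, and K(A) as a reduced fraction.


|A| = 6.
Compute A + A by enumerating all 36 pairs.
A + A = {2, 3, 4, 5, 6, 8, 9, 10, 12, 16, 17, 18, 20, 24, 32, 33, 34, 36, 40, 48, 64}, so |A + A| = 21.
K = |A + A| / |A| = 21/6 = 7/2 ≈ 3.5000.
Reference: AP of size 6 gives K = 11/6 ≈ 1.8333; a fully generic set of size 6 gives K ≈ 3.5000.

|A| = 6, |A + A| = 21, K = 21/6 = 7/2.


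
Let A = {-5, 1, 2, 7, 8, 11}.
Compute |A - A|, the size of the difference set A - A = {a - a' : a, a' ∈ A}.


A - A = {a - a' : a, a' ∈ A}; |A| = 6.
Bounds: 2|A|-1 ≤ |A - A| ≤ |A|² - |A| + 1, i.e. 11 ≤ |A - A| ≤ 31.
Note: 0 ∈ A - A always (from a - a). The set is symmetric: if d ∈ A - A then -d ∈ A - A.
Enumerate nonzero differences d = a - a' with a > a' (then include -d):
Positive differences: {1, 3, 4, 5, 6, 7, 9, 10, 12, 13, 16}
Full difference set: {0} ∪ (positive diffs) ∪ (negative diffs).
|A - A| = 1 + 2·11 = 23 (matches direct enumeration: 23).

|A - A| = 23


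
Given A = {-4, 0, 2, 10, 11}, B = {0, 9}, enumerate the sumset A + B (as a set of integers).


A + B = {a + b : a ∈ A, b ∈ B}.
Enumerate all |A|·|B| = 5·2 = 10 pairs (a, b) and collect distinct sums.
a = -4: -4+0=-4, -4+9=5
a = 0: 0+0=0, 0+9=9
a = 2: 2+0=2, 2+9=11
a = 10: 10+0=10, 10+9=19
a = 11: 11+0=11, 11+9=20
Collecting distinct sums: A + B = {-4, 0, 2, 5, 9, 10, 11, 19, 20}
|A + B| = 9

A + B = {-4, 0, 2, 5, 9, 10, 11, 19, 20}


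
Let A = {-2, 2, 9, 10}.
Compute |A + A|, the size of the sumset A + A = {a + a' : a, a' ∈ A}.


A + A = {a + a' : a, a' ∈ A}; |A| = 4.
General bounds: 2|A| - 1 ≤ |A + A| ≤ |A|(|A|+1)/2, i.e. 7 ≤ |A + A| ≤ 10.
Lower bound 2|A|-1 is attained iff A is an arithmetic progression.
Enumerate sums a + a' for a ≤ a' (symmetric, so this suffices):
a = -2: -2+-2=-4, -2+2=0, -2+9=7, -2+10=8
a = 2: 2+2=4, 2+9=11, 2+10=12
a = 9: 9+9=18, 9+10=19
a = 10: 10+10=20
Distinct sums: {-4, 0, 4, 7, 8, 11, 12, 18, 19, 20}
|A + A| = 10

|A + A| = 10


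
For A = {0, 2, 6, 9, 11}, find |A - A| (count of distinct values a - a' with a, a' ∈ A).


A - A = {a - a' : a, a' ∈ A}; |A| = 5.
Bounds: 2|A|-1 ≤ |A - A| ≤ |A|² - |A| + 1, i.e. 9 ≤ |A - A| ≤ 21.
Note: 0 ∈ A - A always (from a - a). The set is symmetric: if d ∈ A - A then -d ∈ A - A.
Enumerate nonzero differences d = a - a' with a > a' (then include -d):
Positive differences: {2, 3, 4, 5, 6, 7, 9, 11}
Full difference set: {0} ∪ (positive diffs) ∪ (negative diffs).
|A - A| = 1 + 2·8 = 17 (matches direct enumeration: 17).

|A - A| = 17


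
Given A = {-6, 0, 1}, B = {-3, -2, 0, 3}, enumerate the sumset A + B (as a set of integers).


A + B = {a + b : a ∈ A, b ∈ B}.
Enumerate all |A|·|B| = 3·4 = 12 pairs (a, b) and collect distinct sums.
a = -6: -6+-3=-9, -6+-2=-8, -6+0=-6, -6+3=-3
a = 0: 0+-3=-3, 0+-2=-2, 0+0=0, 0+3=3
a = 1: 1+-3=-2, 1+-2=-1, 1+0=1, 1+3=4
Collecting distinct sums: A + B = {-9, -8, -6, -3, -2, -1, 0, 1, 3, 4}
|A + B| = 10

A + B = {-9, -8, -6, -3, -2, -1, 0, 1, 3, 4}


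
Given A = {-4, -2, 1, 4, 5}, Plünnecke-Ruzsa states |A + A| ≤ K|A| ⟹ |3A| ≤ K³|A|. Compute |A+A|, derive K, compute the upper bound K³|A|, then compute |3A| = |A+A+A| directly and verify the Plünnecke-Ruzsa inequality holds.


|A| = 5.
Step 1: Compute A + A by enumerating all 25 pairs.
A + A = {-8, -6, -4, -3, -1, 0, 1, 2, 3, 5, 6, 8, 9, 10}, so |A + A| = 14.
Step 2: Doubling constant K = |A + A|/|A| = 14/5 = 14/5 ≈ 2.8000.
Step 3: Plünnecke-Ruzsa gives |3A| ≤ K³·|A| = (2.8000)³ · 5 ≈ 109.7600.
Step 4: Compute 3A = A + A + A directly by enumerating all triples (a,b,c) ∈ A³; |3A| = 26.
Step 5: Check 26 ≤ 109.7600? Yes ✓.

K = 14/5, Plünnecke-Ruzsa bound K³|A| ≈ 109.7600, |3A| = 26, inequality holds.


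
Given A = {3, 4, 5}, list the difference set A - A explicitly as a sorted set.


A - A = {a - a' : a, a' ∈ A}.
Compute a - a' for each ordered pair (a, a'):
a = 3: 3-3=0, 3-4=-1, 3-5=-2
a = 4: 4-3=1, 4-4=0, 4-5=-1
a = 5: 5-3=2, 5-4=1, 5-5=0
Collecting distinct values (and noting 0 appears from a-a):
A - A = {-2, -1, 0, 1, 2}
|A - A| = 5

A - A = {-2, -1, 0, 1, 2}


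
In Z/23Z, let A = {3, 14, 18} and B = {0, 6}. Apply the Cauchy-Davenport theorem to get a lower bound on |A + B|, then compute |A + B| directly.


Cauchy-Davenport: |A + B| ≥ min(p, |A| + |B| - 1) for A, B nonempty in Z/pZ.
|A| = 3, |B| = 2, p = 23.
CD lower bound = min(23, 3 + 2 - 1) = min(23, 4) = 4.
Compute A + B mod 23 directly:
a = 3: 3+0=3, 3+6=9
a = 14: 14+0=14, 14+6=20
a = 18: 18+0=18, 18+6=1
A + B = {1, 3, 9, 14, 18, 20}, so |A + B| = 6.
Verify: 6 ≥ 4? Yes ✓.

CD lower bound = 4, actual |A + B| = 6.


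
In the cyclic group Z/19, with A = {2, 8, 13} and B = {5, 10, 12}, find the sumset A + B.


Work in Z/19Z: reduce every sum a + b modulo 19.
Enumerate all 9 pairs:
a = 2: 2+5=7, 2+10=12, 2+12=14
a = 8: 8+5=13, 8+10=18, 8+12=1
a = 13: 13+5=18, 13+10=4, 13+12=6
Distinct residues collected: {1, 4, 6, 7, 12, 13, 14, 18}
|A + B| = 8 (out of 19 total residues).

A + B = {1, 4, 6, 7, 12, 13, 14, 18}


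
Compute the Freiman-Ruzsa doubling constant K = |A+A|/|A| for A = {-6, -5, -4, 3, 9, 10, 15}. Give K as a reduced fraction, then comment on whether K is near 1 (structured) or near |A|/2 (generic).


|A| = 7.
Compute A + A by enumerating all 49 pairs.
A + A = {-12, -11, -10, -9, -8, -3, -2, -1, 3, 4, 5, 6, 9, 10, 11, 12, 13, 18, 19, 20, 24, 25, 30}, so |A + A| = 23.
K = |A + A| / |A| = 23/7 (already in lowest terms) ≈ 3.2857.
Reference: AP of size 7 gives K = 13/7 ≈ 1.8571; a fully generic set of size 7 gives K ≈ 4.0000.

|A| = 7, |A + A| = 23, K = 23/7.


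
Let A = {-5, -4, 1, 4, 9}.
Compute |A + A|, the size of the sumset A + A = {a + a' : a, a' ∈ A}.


A + A = {a + a' : a, a' ∈ A}; |A| = 5.
General bounds: 2|A| - 1 ≤ |A + A| ≤ |A|(|A|+1)/2, i.e. 9 ≤ |A + A| ≤ 15.
Lower bound 2|A|-1 is attained iff A is an arithmetic progression.
Enumerate sums a + a' for a ≤ a' (symmetric, so this suffices):
a = -5: -5+-5=-10, -5+-4=-9, -5+1=-4, -5+4=-1, -5+9=4
a = -4: -4+-4=-8, -4+1=-3, -4+4=0, -4+9=5
a = 1: 1+1=2, 1+4=5, 1+9=10
a = 4: 4+4=8, 4+9=13
a = 9: 9+9=18
Distinct sums: {-10, -9, -8, -4, -3, -1, 0, 2, 4, 5, 8, 10, 13, 18}
|A + A| = 14

|A + A| = 14


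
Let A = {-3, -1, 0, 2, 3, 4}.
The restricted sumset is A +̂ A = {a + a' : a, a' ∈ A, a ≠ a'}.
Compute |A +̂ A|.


Restricted sumset: A +̂ A = {a + a' : a ∈ A, a' ∈ A, a ≠ a'}.
Equivalently, take A + A and drop any sum 2a that is achievable ONLY as a + a for a ∈ A (i.e. sums representable only with equal summands).
Enumerate pairs (a, a') with a < a' (symmetric, so each unordered pair gives one sum; this covers all a ≠ a'):
  -3 + -1 = -4
  -3 + 0 = -3
  -3 + 2 = -1
  -3 + 3 = 0
  -3 + 4 = 1
  -1 + 0 = -1
  -1 + 2 = 1
  -1 + 3 = 2
  -1 + 4 = 3
  0 + 2 = 2
  0 + 3 = 3
  0 + 4 = 4
  2 + 3 = 5
  2 + 4 = 6
  3 + 4 = 7
Collected distinct sums: {-4, -3, -1, 0, 1, 2, 3, 4, 5, 6, 7}
|A +̂ A| = 11
(Reference bound: |A +̂ A| ≥ 2|A| - 3 for |A| ≥ 2, with |A| = 6 giving ≥ 9.)

|A +̂ A| = 11


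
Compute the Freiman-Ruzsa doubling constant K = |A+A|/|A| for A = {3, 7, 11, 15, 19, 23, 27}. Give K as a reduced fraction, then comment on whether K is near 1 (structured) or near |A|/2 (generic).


|A| = 7.
Compute A + A by enumerating all 49 pairs.
A + A = {6, 10, 14, 18, 22, 26, 30, 34, 38, 42, 46, 50, 54}, so |A + A| = 13.
K = |A + A| / |A| = 13/7 (already in lowest terms) ≈ 1.8571.
Reference: AP of size 7 gives K = 13/7 ≈ 1.8571; a fully generic set of size 7 gives K ≈ 4.0000.

|A| = 7, |A + A| = 13, K = 13/7.


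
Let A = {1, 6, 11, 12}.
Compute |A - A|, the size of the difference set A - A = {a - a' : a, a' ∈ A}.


A - A = {a - a' : a, a' ∈ A}; |A| = 4.
Bounds: 2|A|-1 ≤ |A - A| ≤ |A|² - |A| + 1, i.e. 7 ≤ |A - A| ≤ 13.
Note: 0 ∈ A - A always (from a - a). The set is symmetric: if d ∈ A - A then -d ∈ A - A.
Enumerate nonzero differences d = a - a' with a > a' (then include -d):
Positive differences: {1, 5, 6, 10, 11}
Full difference set: {0} ∪ (positive diffs) ∪ (negative diffs).
|A - A| = 1 + 2·5 = 11 (matches direct enumeration: 11).

|A - A| = 11


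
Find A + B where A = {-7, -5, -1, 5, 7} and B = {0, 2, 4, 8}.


A + B = {a + b : a ∈ A, b ∈ B}.
Enumerate all |A|·|B| = 5·4 = 20 pairs (a, b) and collect distinct sums.
a = -7: -7+0=-7, -7+2=-5, -7+4=-3, -7+8=1
a = -5: -5+0=-5, -5+2=-3, -5+4=-1, -5+8=3
a = -1: -1+0=-1, -1+2=1, -1+4=3, -1+8=7
a = 5: 5+0=5, 5+2=7, 5+4=9, 5+8=13
a = 7: 7+0=7, 7+2=9, 7+4=11, 7+8=15
Collecting distinct sums: A + B = {-7, -5, -3, -1, 1, 3, 5, 7, 9, 11, 13, 15}
|A + B| = 12

A + B = {-7, -5, -3, -1, 1, 3, 5, 7, 9, 11, 13, 15}


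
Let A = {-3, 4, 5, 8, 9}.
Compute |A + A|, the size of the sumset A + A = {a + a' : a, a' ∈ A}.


A + A = {a + a' : a, a' ∈ A}; |A| = 5.
General bounds: 2|A| - 1 ≤ |A + A| ≤ |A|(|A|+1)/2, i.e. 9 ≤ |A + A| ≤ 15.
Lower bound 2|A|-1 is attained iff A is an arithmetic progression.
Enumerate sums a + a' for a ≤ a' (symmetric, so this suffices):
a = -3: -3+-3=-6, -3+4=1, -3+5=2, -3+8=5, -3+9=6
a = 4: 4+4=8, 4+5=9, 4+8=12, 4+9=13
a = 5: 5+5=10, 5+8=13, 5+9=14
a = 8: 8+8=16, 8+9=17
a = 9: 9+9=18
Distinct sums: {-6, 1, 2, 5, 6, 8, 9, 10, 12, 13, 14, 16, 17, 18}
|A + A| = 14

|A + A| = 14


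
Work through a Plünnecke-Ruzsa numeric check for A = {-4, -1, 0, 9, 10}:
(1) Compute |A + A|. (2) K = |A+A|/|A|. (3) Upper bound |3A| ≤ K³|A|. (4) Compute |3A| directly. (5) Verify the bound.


|A| = 5.
Step 1: Compute A + A by enumerating all 25 pairs.
A + A = {-8, -5, -4, -2, -1, 0, 5, 6, 8, 9, 10, 18, 19, 20}, so |A + A| = 14.
Step 2: Doubling constant K = |A + A|/|A| = 14/5 = 14/5 ≈ 2.8000.
Step 3: Plünnecke-Ruzsa gives |3A| ≤ K³·|A| = (2.8000)³ · 5 ≈ 109.7600.
Step 4: Compute 3A = A + A + A directly by enumerating all triples (a,b,c) ∈ A³; |3A| = 30.
Step 5: Check 30 ≤ 109.7600? Yes ✓.

K = 14/5, Plünnecke-Ruzsa bound K³|A| ≈ 109.7600, |3A| = 30, inequality holds.


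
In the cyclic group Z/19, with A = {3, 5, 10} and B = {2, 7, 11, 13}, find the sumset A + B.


Work in Z/19Z: reduce every sum a + b modulo 19.
Enumerate all 12 pairs:
a = 3: 3+2=5, 3+7=10, 3+11=14, 3+13=16
a = 5: 5+2=7, 5+7=12, 5+11=16, 5+13=18
a = 10: 10+2=12, 10+7=17, 10+11=2, 10+13=4
Distinct residues collected: {2, 4, 5, 7, 10, 12, 14, 16, 17, 18}
|A + B| = 10 (out of 19 total residues).

A + B = {2, 4, 5, 7, 10, 12, 14, 16, 17, 18}


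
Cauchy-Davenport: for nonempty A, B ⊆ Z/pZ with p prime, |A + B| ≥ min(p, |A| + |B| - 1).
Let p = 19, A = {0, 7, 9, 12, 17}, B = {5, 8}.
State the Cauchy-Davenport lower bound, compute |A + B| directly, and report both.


Cauchy-Davenport: |A + B| ≥ min(p, |A| + |B| - 1) for A, B nonempty in Z/pZ.
|A| = 5, |B| = 2, p = 19.
CD lower bound = min(19, 5 + 2 - 1) = min(19, 6) = 6.
Compute A + B mod 19 directly:
a = 0: 0+5=5, 0+8=8
a = 7: 7+5=12, 7+8=15
a = 9: 9+5=14, 9+8=17
a = 12: 12+5=17, 12+8=1
a = 17: 17+5=3, 17+8=6
A + B = {1, 3, 5, 6, 8, 12, 14, 15, 17}, so |A + B| = 9.
Verify: 9 ≥ 6? Yes ✓.

CD lower bound = 6, actual |A + B| = 9.


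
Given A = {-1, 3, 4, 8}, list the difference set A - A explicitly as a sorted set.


A - A = {a - a' : a, a' ∈ A}.
Compute a - a' for each ordered pair (a, a'):
a = -1: -1--1=0, -1-3=-4, -1-4=-5, -1-8=-9
a = 3: 3--1=4, 3-3=0, 3-4=-1, 3-8=-5
a = 4: 4--1=5, 4-3=1, 4-4=0, 4-8=-4
a = 8: 8--1=9, 8-3=5, 8-4=4, 8-8=0
Collecting distinct values (and noting 0 appears from a-a):
A - A = {-9, -5, -4, -1, 0, 1, 4, 5, 9}
|A - A| = 9

A - A = {-9, -5, -4, -1, 0, 1, 4, 5, 9}


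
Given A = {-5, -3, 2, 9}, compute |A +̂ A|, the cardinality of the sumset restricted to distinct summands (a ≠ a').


Restricted sumset: A +̂ A = {a + a' : a ∈ A, a' ∈ A, a ≠ a'}.
Equivalently, take A + A and drop any sum 2a that is achievable ONLY as a + a for a ∈ A (i.e. sums representable only with equal summands).
Enumerate pairs (a, a') with a < a' (symmetric, so each unordered pair gives one sum; this covers all a ≠ a'):
  -5 + -3 = -8
  -5 + 2 = -3
  -5 + 9 = 4
  -3 + 2 = -1
  -3 + 9 = 6
  2 + 9 = 11
Collected distinct sums: {-8, -3, -1, 4, 6, 11}
|A +̂ A| = 6
(Reference bound: |A +̂ A| ≥ 2|A| - 3 for |A| ≥ 2, with |A| = 4 giving ≥ 5.)

|A +̂ A| = 6


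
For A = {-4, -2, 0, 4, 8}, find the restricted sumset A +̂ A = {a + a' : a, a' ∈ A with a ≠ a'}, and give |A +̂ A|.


Restricted sumset: A +̂ A = {a + a' : a ∈ A, a' ∈ A, a ≠ a'}.
Equivalently, take A + A and drop any sum 2a that is achievable ONLY as a + a for a ∈ A (i.e. sums representable only with equal summands).
Enumerate pairs (a, a') with a < a' (symmetric, so each unordered pair gives one sum; this covers all a ≠ a'):
  -4 + -2 = -6
  -4 + 0 = -4
  -4 + 4 = 0
  -4 + 8 = 4
  -2 + 0 = -2
  -2 + 4 = 2
  -2 + 8 = 6
  0 + 4 = 4
  0 + 8 = 8
  4 + 8 = 12
Collected distinct sums: {-6, -4, -2, 0, 2, 4, 6, 8, 12}
|A +̂ A| = 9
(Reference bound: |A +̂ A| ≥ 2|A| - 3 for |A| ≥ 2, with |A| = 5 giving ≥ 7.)

|A +̂ A| = 9


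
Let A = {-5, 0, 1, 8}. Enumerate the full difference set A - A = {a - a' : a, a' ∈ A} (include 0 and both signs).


A - A = {a - a' : a, a' ∈ A}.
Compute a - a' for each ordered pair (a, a'):
a = -5: -5--5=0, -5-0=-5, -5-1=-6, -5-8=-13
a = 0: 0--5=5, 0-0=0, 0-1=-1, 0-8=-8
a = 1: 1--5=6, 1-0=1, 1-1=0, 1-8=-7
a = 8: 8--5=13, 8-0=8, 8-1=7, 8-8=0
Collecting distinct values (and noting 0 appears from a-a):
A - A = {-13, -8, -7, -6, -5, -1, 0, 1, 5, 6, 7, 8, 13}
|A - A| = 13

A - A = {-13, -8, -7, -6, -5, -1, 0, 1, 5, 6, 7, 8, 13}


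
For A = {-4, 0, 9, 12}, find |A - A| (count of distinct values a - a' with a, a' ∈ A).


A - A = {a - a' : a, a' ∈ A}; |A| = 4.
Bounds: 2|A|-1 ≤ |A - A| ≤ |A|² - |A| + 1, i.e. 7 ≤ |A - A| ≤ 13.
Note: 0 ∈ A - A always (from a - a). The set is symmetric: if d ∈ A - A then -d ∈ A - A.
Enumerate nonzero differences d = a - a' with a > a' (then include -d):
Positive differences: {3, 4, 9, 12, 13, 16}
Full difference set: {0} ∪ (positive diffs) ∪ (negative diffs).
|A - A| = 1 + 2·6 = 13 (matches direct enumeration: 13).

|A - A| = 13


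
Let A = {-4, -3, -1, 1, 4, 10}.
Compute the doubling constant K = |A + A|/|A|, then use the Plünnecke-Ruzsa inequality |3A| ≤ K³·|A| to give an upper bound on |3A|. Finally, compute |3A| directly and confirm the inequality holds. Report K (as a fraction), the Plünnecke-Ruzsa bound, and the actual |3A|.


|A| = 6.
Step 1: Compute A + A by enumerating all 36 pairs.
A + A = {-8, -7, -6, -5, -4, -3, -2, 0, 1, 2, 3, 5, 6, 7, 8, 9, 11, 14, 20}, so |A + A| = 19.
Step 2: Doubling constant K = |A + A|/|A| = 19/6 = 19/6 ≈ 3.1667.
Step 3: Plünnecke-Ruzsa gives |3A| ≤ K³·|A| = (3.1667)³ · 6 ≈ 190.5278.
Step 4: Compute 3A = A + A + A directly by enumerating all triples (a,b,c) ∈ A³; |3A| = 34.
Step 5: Check 34 ≤ 190.5278? Yes ✓.

K = 19/6, Plünnecke-Ruzsa bound K³|A| ≈ 190.5278, |3A| = 34, inequality holds.


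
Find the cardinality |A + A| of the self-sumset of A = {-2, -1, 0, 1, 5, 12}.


A + A = {a + a' : a, a' ∈ A}; |A| = 6.
General bounds: 2|A| - 1 ≤ |A + A| ≤ |A|(|A|+1)/2, i.e. 11 ≤ |A + A| ≤ 21.
Lower bound 2|A|-1 is attained iff A is an arithmetic progression.
Enumerate sums a + a' for a ≤ a' (symmetric, so this suffices):
a = -2: -2+-2=-4, -2+-1=-3, -2+0=-2, -2+1=-1, -2+5=3, -2+12=10
a = -1: -1+-1=-2, -1+0=-1, -1+1=0, -1+5=4, -1+12=11
a = 0: 0+0=0, 0+1=1, 0+5=5, 0+12=12
a = 1: 1+1=2, 1+5=6, 1+12=13
a = 5: 5+5=10, 5+12=17
a = 12: 12+12=24
Distinct sums: {-4, -3, -2, -1, 0, 1, 2, 3, 4, 5, 6, 10, 11, 12, 13, 17, 24}
|A + A| = 17

|A + A| = 17


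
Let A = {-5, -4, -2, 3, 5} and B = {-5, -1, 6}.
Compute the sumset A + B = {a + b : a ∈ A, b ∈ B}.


A + B = {a + b : a ∈ A, b ∈ B}.
Enumerate all |A|·|B| = 5·3 = 15 pairs (a, b) and collect distinct sums.
a = -5: -5+-5=-10, -5+-1=-6, -5+6=1
a = -4: -4+-5=-9, -4+-1=-5, -4+6=2
a = -2: -2+-5=-7, -2+-1=-3, -2+6=4
a = 3: 3+-5=-2, 3+-1=2, 3+6=9
a = 5: 5+-5=0, 5+-1=4, 5+6=11
Collecting distinct sums: A + B = {-10, -9, -7, -6, -5, -3, -2, 0, 1, 2, 4, 9, 11}
|A + B| = 13

A + B = {-10, -9, -7, -6, -5, -3, -2, 0, 1, 2, 4, 9, 11}
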